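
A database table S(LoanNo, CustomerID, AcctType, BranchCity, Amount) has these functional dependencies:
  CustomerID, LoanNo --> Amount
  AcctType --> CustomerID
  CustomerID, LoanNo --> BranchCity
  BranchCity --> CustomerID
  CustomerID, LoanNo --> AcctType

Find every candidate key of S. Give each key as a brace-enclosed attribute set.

Attributes never on any right-hand side: {LoanNo} — every candidate key must contain it.
{AcctType, LoanNo}⁺ = {AcctType, Amount, BranchCity, CustomerID, LoanNo} — all of the relation — so {AcctType, LoanNo} is a candidate key.
{BranchCity, LoanNo}⁺ = {AcctType, Amount, BranchCity, CustomerID, LoanNo} — all of the relation — so {BranchCity, LoanNo} is a candidate key.
{CustomerID, LoanNo}⁺ = {AcctType, Amount, BranchCity, CustomerID, LoanNo} — all of the relation — so {CustomerID, LoanNo} is a candidate key.
Any other superkey properly contains one of these, so there are no further candidate keys.

{AcctType, LoanNo}, {BranchCity, LoanNo}, {CustomerID, LoanNo}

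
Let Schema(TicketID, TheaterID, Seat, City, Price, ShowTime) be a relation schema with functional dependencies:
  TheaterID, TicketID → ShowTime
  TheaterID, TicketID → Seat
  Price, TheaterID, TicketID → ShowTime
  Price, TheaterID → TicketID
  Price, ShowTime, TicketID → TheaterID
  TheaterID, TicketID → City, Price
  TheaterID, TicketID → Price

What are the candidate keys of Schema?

{Price, ShowTime, TicketID}, {Price, TheaterID}, {TheaterID, TicketID}

{Price, TheaterID} is a candidate key since {Price, TheaterID}⁺ = {City, Price, Seat, ShowTime, TheaterID, TicketID} covers every attribute.
{TheaterID, TicketID} is a candidate key since {TheaterID, TicketID}⁺ = {City, Price, Seat, ShowTime, TheaterID, TicketID} covers every attribute.
{Price, ShowTime, TicketID} is a candidate key since {Price, ShowTime, TicketID}⁺ = {City, Price, Seat, ShowTime, TheaterID, TicketID} covers every attribute.
No proper subset of any of these is a key, and no other minimal superkey exists.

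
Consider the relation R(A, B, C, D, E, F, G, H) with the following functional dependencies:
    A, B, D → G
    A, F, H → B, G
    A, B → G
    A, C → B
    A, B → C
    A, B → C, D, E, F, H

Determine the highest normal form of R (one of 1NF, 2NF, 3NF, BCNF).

Candidate keys: {A, B}, {A, C}, {A, F, H}. Prime attributes: {A, B, C, F, H}.
Every FD has a superkey on the left, so the relation is in BCNF.

BCNF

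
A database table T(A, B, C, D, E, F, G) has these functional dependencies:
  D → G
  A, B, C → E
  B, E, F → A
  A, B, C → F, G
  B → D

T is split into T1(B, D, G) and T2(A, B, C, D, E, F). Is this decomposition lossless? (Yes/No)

Common attributes: {B, D}; their closure is {B, D, G}.
This includes all of T1, so the common attributes are a superkey of T1 — the join is lossless.

Yes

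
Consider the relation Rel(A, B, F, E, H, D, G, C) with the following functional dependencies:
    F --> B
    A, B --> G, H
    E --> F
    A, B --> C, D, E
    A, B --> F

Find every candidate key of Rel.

{A, B}, {A, E}, {A, F}

{A} never appears on the right of any FD, so every key must include it.
{A, B} is a candidate key since {A, B}⁺ = {A, B, C, D, E, F, G, H} covers every attribute.
{A, E} is a candidate key since {A, E}⁺ = {A, B, C, D, E, F, G, H} covers every attribute.
{A, F} is a candidate key since {A, F}⁺ = {A, B, C, D, E, F, G, H} covers every attribute.
Any other superkey properly contains one of these, so there are no further candidate keys.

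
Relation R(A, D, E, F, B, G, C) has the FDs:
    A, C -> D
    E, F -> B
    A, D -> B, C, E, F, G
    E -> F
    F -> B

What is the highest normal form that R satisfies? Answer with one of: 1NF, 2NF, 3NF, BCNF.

2NF

Candidate keys: {A, C}, {A, D}. Prime attributes: {A, C, D}.
E, F -> B: {E, F}⁺ = {B, E, F}, which is not all of the attributes, so the left side is not a superkey — BCNF is violated.
E, F -> B determines the non-prime attribute {B} from a non-superkey — 3NF is violated.
No non-prime attribute depends on a proper subset of any candidate key, so 2NF holds.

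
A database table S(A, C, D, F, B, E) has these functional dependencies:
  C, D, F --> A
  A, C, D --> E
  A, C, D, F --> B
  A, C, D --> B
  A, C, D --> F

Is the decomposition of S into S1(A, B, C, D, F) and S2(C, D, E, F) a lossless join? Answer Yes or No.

Yes

The shared attributes are {C, D, F} and {C, D, F}⁺ = {A, B, C, D, E, F}.
Since S1 ⊆ {A, B, C, D, E, F}, the intersection is a superkey of S1; the decomposition is lossless.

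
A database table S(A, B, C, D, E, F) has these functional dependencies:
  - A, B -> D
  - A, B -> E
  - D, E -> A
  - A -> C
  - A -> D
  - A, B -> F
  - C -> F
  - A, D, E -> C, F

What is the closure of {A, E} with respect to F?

{A, C, D, E, F}

Start with {A, E}.
A -> C applies; add {C} → now {A, C, E}.
A -> D applies; add {D} → now {A, C, D, E}.
C -> F applies; add {F} → now {A, C, D, E, F}.
No further FD applies.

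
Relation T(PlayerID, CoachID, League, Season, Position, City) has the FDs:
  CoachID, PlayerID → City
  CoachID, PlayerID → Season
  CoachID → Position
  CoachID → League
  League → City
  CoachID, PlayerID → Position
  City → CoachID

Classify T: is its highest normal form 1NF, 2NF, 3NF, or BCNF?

1NF

Candidate keys: {City, PlayerID}, {CoachID, PlayerID}, {League, PlayerID}. Prime attributes: {City, CoachID, League, PlayerID}.
For CoachID → Position we have {CoachID}⁺ = {City, CoachID, League, Position}; {CoachID} is not a superkey, so BCNF fails.
CoachID → Position determines the non-prime attribute {Position} from a non-superkey — 3NF is violated.
The proper key subset {City} of {City, PlayerID} determines non-prime {Position}, so the relation is not even in 2NF.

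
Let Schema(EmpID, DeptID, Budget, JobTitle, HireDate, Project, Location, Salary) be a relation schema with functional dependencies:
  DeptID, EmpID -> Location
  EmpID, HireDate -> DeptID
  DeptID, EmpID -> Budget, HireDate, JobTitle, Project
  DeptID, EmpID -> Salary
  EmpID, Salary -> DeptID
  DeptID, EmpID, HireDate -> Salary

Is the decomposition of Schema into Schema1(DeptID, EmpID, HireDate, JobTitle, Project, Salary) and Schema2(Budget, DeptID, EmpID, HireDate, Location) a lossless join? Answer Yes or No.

Yes

The shared attributes are {DeptID, EmpID, HireDate} and {DeptID, EmpID, HireDate}⁺ = {Budget, DeptID, EmpID, HireDate, JobTitle, Location, Project, Salary}.
This includes all of Schema1, so the common attributes are a superkey of Schema1 — the join is lossless.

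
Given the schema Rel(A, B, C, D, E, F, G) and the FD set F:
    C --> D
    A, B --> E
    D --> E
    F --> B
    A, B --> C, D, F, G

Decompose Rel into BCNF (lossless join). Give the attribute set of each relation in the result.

Candidate keys of the original relation: {A, B}, {A, F}.
Within {A, B, C, D, E, F, G}: {C}⁺ ∩ {A, B, C, D, E, F, G} = {C, D, E}, not the whole set, so C --> D, E violates BCNF; decompose into {C, D, E} and {A, B, C, F, G}.
Within {C, D, E}: {D}⁺ ∩ {C, D, E} = {D, E}, not the whole set, so D --> E violates BCNF; decompose into {D, E} and {C, D}.
{D, E}: every determinant is a superkey — BCNF.
{C, D}: every determinant is a superkey — BCNF.
Within {A, B, C, F, G}: {F}⁺ ∩ {A, B, C, F, G} = {B, F}, not the whole set, so F --> B violates BCNF; decompose into {B, F} and {A, C, F, G}.
{B, F}: every determinant is a superkey — BCNF.
{A, C, F, G}: every determinant is a superkey — BCNF.

{A, C, F, G}; {B, F}; {C, D}; {D, E}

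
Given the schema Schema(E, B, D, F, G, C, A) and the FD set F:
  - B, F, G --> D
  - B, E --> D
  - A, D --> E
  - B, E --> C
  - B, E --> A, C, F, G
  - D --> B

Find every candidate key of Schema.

{A, D}⁺ = {A, B, C, D, E, F, G} — all of the relation — so {A, D} is a candidate key.
{B, E}⁺ = {A, B, C, D, E, F, G} — all of the relation — so {B, E} is a candidate key.
{D, E}⁺ = {A, B, C, D, E, F, G} — all of the relation — so {D, E} is a candidate key.
{A, B, F, G}⁺ = {A, B, C, D, E, F, G} — all of the relation — so {A, B, F, G} is a candidate key.
These are minimal and exhaustive — every other superkey contains one of them.

{A, B, F, G}, {A, D}, {B, E}, {D, E}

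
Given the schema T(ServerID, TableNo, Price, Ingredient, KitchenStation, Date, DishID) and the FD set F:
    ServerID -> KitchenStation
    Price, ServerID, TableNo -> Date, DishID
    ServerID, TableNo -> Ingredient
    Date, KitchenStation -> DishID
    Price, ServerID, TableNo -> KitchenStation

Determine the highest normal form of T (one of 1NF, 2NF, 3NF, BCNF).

1NF

Candidate key: {Price, ServerID, TableNo}. Prime attributes: {Price, ServerID, TableNo}.
ServerID -> KitchenStation breaks BCNF: {ServerID}⁺ = {KitchenStation, ServerID}, so {ServerID} is not a superkey.
ServerID -> KitchenStation determines the non-prime attribute {KitchenStation} from a non-superkey — 3NF is violated.
Since {ServerID} ⊂ {Price, ServerID, TableNo} and {ServerID}⁺ ⊇ {KitchenStation} with {KitchenStation} non-prime, there is a partial dependency; 2NF fails.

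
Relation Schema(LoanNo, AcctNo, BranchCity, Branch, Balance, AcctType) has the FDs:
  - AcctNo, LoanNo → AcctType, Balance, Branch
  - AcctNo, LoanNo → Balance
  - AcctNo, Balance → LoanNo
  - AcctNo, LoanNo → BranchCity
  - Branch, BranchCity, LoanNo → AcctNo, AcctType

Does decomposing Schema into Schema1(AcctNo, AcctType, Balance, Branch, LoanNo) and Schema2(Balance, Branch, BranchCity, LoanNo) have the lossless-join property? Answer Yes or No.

The shared attributes are {Balance, Branch, LoanNo} and {Balance, Branch, LoanNo}⁺ = {Balance, Branch, LoanNo}.
Neither Schema1 nor Schema2 is contained in that closure, so the decomposition is lossy.

No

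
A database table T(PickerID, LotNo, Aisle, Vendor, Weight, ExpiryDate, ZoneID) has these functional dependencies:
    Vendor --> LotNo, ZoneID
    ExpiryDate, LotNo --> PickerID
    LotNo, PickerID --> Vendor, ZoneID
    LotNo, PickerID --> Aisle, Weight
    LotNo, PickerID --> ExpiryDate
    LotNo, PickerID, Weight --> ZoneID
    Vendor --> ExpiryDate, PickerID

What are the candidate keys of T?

{Vendor} is a candidate key since {Vendor}⁺ = {Aisle, ExpiryDate, LotNo, PickerID, Vendor, Weight, ZoneID} covers every attribute.
{ExpiryDate, LotNo} is a candidate key since {ExpiryDate, LotNo}⁺ = {Aisle, ExpiryDate, LotNo, PickerID, Vendor, Weight, ZoneID} covers every attribute.
{LotNo, PickerID} is a candidate key since {LotNo, PickerID}⁺ = {Aisle, ExpiryDate, LotNo, PickerID, Vendor, Weight, ZoneID} covers every attribute.
Any other superkey properly contains one of these, so there are no further candidate keys.

{ExpiryDate, LotNo}, {LotNo, PickerID}, {Vendor}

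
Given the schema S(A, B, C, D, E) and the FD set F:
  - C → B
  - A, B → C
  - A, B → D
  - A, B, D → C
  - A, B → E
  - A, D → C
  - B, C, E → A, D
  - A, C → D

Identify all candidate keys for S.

{A, B}⁺ = {A, B, C, D, E}, which is every attribute, so {A, B} is a candidate key.
{A, C}⁺ = {A, B, C, D, E}, which is every attribute, so {A, C} is a candidate key.
{A, D}⁺ = {A, B, C, D, E}, which is every attribute, so {A, D} is a candidate key.
{C, E}⁺ = {A, B, C, D, E}, which is every attribute, so {C, E} is a candidate key.
These are minimal and exhaustive — every other superkey contains one of them.

{A, B}, {A, C}, {A, D}, {C, E}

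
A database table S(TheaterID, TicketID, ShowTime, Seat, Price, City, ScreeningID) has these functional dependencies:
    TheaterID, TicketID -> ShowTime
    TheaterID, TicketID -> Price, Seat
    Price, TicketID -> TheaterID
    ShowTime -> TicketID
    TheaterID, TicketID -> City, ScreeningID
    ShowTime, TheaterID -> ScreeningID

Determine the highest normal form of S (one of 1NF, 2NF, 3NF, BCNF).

3NF

Candidate keys: {Price, ShowTime}, {Price, TicketID}, {ShowTime, TheaterID}, {TheaterID, TicketID}. Prime attributes: {Price, ShowTime, TheaterID, TicketID}.
ShowTime -> TicketID breaks BCNF: {ShowTime}⁺ = {ShowTime, TicketID}, so {ShowTime} is not a superkey.
But every attribute on its right side ({TicketID}) is prime, and the same holds for every other non-superkey FD, so 3NF still holds.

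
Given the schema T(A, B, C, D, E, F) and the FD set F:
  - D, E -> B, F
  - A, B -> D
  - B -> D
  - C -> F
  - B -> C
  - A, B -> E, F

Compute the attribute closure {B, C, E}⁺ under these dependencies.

Start with {B, C, E}.
B -> D applies; add {D} → now {B, C, D, E}.
C -> F applies; add {F} → now {B, C, D, E, F}.
No further FD applies.

{B, C, D, E, F}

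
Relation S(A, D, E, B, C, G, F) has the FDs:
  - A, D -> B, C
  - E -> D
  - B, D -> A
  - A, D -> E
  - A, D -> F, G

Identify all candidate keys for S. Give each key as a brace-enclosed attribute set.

{A, D}, {A, E}, {B, D}, {B, E}

Closure of {A, D} is {A, B, C, D, E, F, G}, the whole schema; {A, D} is a candidate key.
Closure of {A, E} is {A, B, C, D, E, F, G}, the whole schema; {A, E} is a candidate key.
Closure of {B, D} is {A, B, C, D, E, F, G}, the whole schema; {B, D} is a candidate key.
Closure of {B, E} is {A, B, C, D, E, F, G}, the whole schema; {B, E} is a candidate key.
No proper subset of any of these is a key, and no other minimal superkey exists.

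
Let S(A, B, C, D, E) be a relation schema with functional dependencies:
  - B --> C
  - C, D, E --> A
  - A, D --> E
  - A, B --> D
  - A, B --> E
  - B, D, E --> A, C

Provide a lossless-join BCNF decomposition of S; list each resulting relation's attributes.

Candidate keys of the original relation: {A, B}, {B, D, E}.
In {A, B, C, D, E}, {B} is not a superkey ({B}⁺ restricted to this set is {B, C}), so split on B --> C into {B, C} and {A, B, D, E}.
{B, C}: every determinant is a superkey — BCNF.
In {A, B, D, E}, {A, D} is not a superkey ({A, D}⁺ restricted to this set is {A, D, E}), so split on A, D --> E into {A, D, E} and {A, B, D}.
{A, D, E}: every determinant is a superkey — BCNF.
{A, B, D}: every determinant is a superkey — BCNF.

{A, B, D}; {A, D, E}; {B, C}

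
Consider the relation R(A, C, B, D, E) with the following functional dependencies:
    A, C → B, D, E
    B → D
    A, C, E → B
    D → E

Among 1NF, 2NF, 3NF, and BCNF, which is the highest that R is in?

2NF

Candidate key: {A, C}. Prime attributes: {A, C}.
B → D breaks BCNF: {B}⁺ = {B, D, E}, so {B} is not a superkey.
B → D determines the non-prime attribute {D} from a non-superkey — 3NF is violated.
No non-prime attribute depends on a proper subset of any candidate key, so 2NF holds.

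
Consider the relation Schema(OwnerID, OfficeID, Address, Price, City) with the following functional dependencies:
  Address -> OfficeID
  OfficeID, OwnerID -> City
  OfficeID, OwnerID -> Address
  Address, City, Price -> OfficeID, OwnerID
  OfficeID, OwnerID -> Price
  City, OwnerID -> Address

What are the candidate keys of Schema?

{Address, OwnerID}⁺ = {Address, City, OfficeID, OwnerID, Price}, which is every attribute, so {Address, OwnerID} is a candidate key.
{City, OwnerID}⁺ = {Address, City, OfficeID, OwnerID, Price}, which is every attribute, so {City, OwnerID} is a candidate key.
{OfficeID, OwnerID}⁺ = {Address, City, OfficeID, OwnerID, Price}, which is every attribute, so {OfficeID, OwnerID} is a candidate key.
{Address, City, Price}⁺ = {Address, City, OfficeID, OwnerID, Price}, which is every attribute, so {Address, City, Price} is a candidate key.
These are minimal and exhaustive — every other superkey contains one of them.

{Address, City, Price}, {Address, OwnerID}, {City, OwnerID}, {OfficeID, OwnerID}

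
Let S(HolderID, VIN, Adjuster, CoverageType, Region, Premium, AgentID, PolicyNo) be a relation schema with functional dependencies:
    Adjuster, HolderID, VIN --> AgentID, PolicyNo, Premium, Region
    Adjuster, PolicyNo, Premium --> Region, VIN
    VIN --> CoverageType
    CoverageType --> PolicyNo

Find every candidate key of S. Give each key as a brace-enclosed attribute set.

{Adjuster, CoverageType, HolderID, Premium}, {Adjuster, HolderID, PolicyNo, Premium}, {Adjuster, HolderID, VIN}

Attributes never on any right-hand side: {Adjuster, HolderID} — every candidate key must contain all of them.
{Adjuster, HolderID, VIN}⁺ = {Adjuster, AgentID, CoverageType, HolderID, PolicyNo, Premium, Region, VIN} — all of the relation — so {Adjuster, HolderID, VIN} is a candidate key.
{Adjuster, CoverageType, HolderID, Premium}⁺ = {Adjuster, AgentID, CoverageType, HolderID, PolicyNo, Premium, Region, VIN} — all of the relation — so {Adjuster, CoverageType, HolderID, Premium} is a candidate key.
{Adjuster, HolderID, PolicyNo, Premium}⁺ = {Adjuster, AgentID, CoverageType, HolderID, PolicyNo, Premium, Region, VIN} — all of the relation — so {Adjuster, HolderID, PolicyNo, Premium} is a candidate key.
These are minimal and exhaustive — every other superkey contains one of them.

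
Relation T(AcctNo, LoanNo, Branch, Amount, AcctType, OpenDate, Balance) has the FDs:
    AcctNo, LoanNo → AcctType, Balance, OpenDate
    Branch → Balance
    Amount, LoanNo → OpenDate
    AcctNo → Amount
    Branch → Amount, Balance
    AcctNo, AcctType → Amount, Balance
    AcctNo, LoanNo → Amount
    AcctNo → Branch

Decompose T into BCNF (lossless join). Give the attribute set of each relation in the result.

{AcctNo, AcctType, LoanNo, OpenDate}; {AcctNo, Branch}; {Amount, Balance, Branch}

Candidate key of the original relation: {AcctNo, LoanNo}.
In {AcctNo, AcctType, Amount, Balance, Branch, LoanNo, OpenDate}, {Branch} is not a superkey ({Branch}⁺ restricted to this set is {Amount, Balance, Branch}), so split on Branch → Amount, Balance into {Amount, Balance, Branch} and {AcctNo, AcctType, Branch, LoanNo, OpenDate}.
{Amount, Balance, Branch} is in BCNF.
In {AcctNo, AcctType, Branch, LoanNo, OpenDate}, {AcctNo} is not a superkey ({AcctNo}⁺ restricted to this set is {AcctNo, Branch}), so split on AcctNo → Branch into {AcctNo, Branch} and {AcctNo, AcctType, LoanNo, OpenDate}.
{AcctNo, Branch} is in BCNF.
{AcctNo, AcctType, LoanNo, OpenDate} is in BCNF.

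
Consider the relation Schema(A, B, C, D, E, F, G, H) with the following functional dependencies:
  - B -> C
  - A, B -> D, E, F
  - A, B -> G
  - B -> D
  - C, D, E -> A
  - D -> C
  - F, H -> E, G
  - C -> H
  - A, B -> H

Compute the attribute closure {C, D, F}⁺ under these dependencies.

Start with {C, D, F}.
C -> H applies; add {H} → now {C, D, F, H}.
F, H -> E, G applies; add {E, G} → now {C, D, E, F, G, H}.
C, D, E -> A applies; add {A} → now {A, C, D, E, F, G, H}.
No further FD applies.

{A, C, D, E, F, G, H}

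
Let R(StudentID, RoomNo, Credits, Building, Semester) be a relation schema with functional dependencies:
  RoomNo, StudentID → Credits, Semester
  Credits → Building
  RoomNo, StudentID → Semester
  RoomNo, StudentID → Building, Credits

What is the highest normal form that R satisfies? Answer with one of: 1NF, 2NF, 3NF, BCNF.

2NF

Candidate key: {RoomNo, StudentID}. Prime attributes: {RoomNo, StudentID}.
Credits → Building: {Credits}⁺ = {Building, Credits}, which is not all of the attributes, so the left side is not a superkey — BCNF is violated.
Because {Building} is non-prime and the left side of Credits → Building is not a superkey, the relation is not in 3NF.
No proper subset of a key has a non-prime attribute in its closure, so there is no partial dependency; 2NF holds.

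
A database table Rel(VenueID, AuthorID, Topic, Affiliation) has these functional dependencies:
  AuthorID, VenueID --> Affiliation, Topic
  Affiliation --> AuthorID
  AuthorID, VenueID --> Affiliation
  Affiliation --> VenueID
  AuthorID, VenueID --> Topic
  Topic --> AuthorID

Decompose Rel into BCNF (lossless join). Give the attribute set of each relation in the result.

{Affiliation, Topic, VenueID}; {AuthorID, Topic}

Candidate keys of the original relation: {Affiliation}, {AuthorID, VenueID}, {Topic, VenueID}.
{Affiliation, AuthorID, Topic, VenueID}: {Topic} determines {AuthorID, Topic} here but is not a superkey — split on Topic --> AuthorID, giving {AuthorID, Topic} and {Affiliation, Topic, VenueID}.
{AuthorID, Topic} has no BCNF violation.
{Affiliation, Topic, VenueID} has no BCNF violation.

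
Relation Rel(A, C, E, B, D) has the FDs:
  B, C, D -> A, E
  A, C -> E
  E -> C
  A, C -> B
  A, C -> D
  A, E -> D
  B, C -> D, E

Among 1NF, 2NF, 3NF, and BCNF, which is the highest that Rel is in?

Candidate keys: {A, C}, {A, E}, {B, C}, {B, E}. Prime attributes: {A, B, C, E}.
For E -> C we have {E}⁺ = {C, E}; {E} is not a superkey, so BCNF fails.
Since {C} ⊆ prime attributes and every other non-superkey FD also has a prime right side, the schema is in 3NF.

3NF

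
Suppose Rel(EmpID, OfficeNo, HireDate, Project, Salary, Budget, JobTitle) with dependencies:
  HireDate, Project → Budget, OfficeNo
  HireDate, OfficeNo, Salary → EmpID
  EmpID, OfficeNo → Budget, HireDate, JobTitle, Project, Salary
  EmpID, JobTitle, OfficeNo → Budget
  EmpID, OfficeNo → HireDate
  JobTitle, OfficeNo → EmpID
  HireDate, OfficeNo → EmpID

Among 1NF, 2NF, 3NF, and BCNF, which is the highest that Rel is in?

BCNF

Candidate keys: {EmpID, OfficeNo}, {HireDate, OfficeNo}, {HireDate, Project}, {JobTitle, OfficeNo}. Prime attributes: {EmpID, HireDate, JobTitle, OfficeNo, Project}.
The left-hand side of every FD is a superkey, so BCNF is satisfied.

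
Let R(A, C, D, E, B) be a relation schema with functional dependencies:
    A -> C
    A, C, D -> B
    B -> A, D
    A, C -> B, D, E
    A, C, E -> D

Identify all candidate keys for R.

{A}⁺ = {A, B, C, D, E}, which is every attribute, so {A} is a candidate key.
{B}⁺ = {A, B, C, D, E}, which is every attribute, so {B} is a candidate key.
These are minimal and exhaustive — every other superkey contains one of them.

{A}, {B}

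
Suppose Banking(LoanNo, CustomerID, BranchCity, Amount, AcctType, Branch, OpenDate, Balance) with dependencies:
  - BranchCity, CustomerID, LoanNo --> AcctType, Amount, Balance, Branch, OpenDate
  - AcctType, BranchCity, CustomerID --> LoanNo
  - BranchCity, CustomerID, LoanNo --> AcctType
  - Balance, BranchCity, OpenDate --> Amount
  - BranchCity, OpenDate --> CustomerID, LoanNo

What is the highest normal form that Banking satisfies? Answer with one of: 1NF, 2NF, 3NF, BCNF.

Candidate keys: {AcctType, BranchCity, CustomerID}, {BranchCity, CustomerID, LoanNo}, {BranchCity, OpenDate}. Prime attributes: {AcctType, BranchCity, CustomerID, LoanNo, OpenDate}.
The left-hand side of every FD is a superkey, so BCNF is satisfied.

BCNF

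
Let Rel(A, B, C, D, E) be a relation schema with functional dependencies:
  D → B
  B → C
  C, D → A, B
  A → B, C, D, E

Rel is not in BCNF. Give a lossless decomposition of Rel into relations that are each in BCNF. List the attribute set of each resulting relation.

{A, B, D, E}; {B, C}

Candidate keys of the original relation: {A}, {D}.
{A, B, C, D, E}: {B} determines {B, C} here but is not a superkey — split on B → C, giving {B, C} and {A, B, D, E}.
{B, C} is in BCNF.
{A, B, D, E} is in BCNF.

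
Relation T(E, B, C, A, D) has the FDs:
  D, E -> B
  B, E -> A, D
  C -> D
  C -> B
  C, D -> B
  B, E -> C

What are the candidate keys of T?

{B, E}, {C, E}, {D, E}

Attributes never on any right-hand side: {E} — every candidate key must contain it.
{B, E} is a candidate key since {B, E}⁺ = {A, B, C, D, E} covers every attribute.
{C, E} is a candidate key since {C, E}⁺ = {A, B, C, D, E} covers every attribute.
{D, E} is a candidate key since {D, E}⁺ = {A, B, C, D, E} covers every attribute.
No proper subset of any of these is a key, and no other minimal superkey exists.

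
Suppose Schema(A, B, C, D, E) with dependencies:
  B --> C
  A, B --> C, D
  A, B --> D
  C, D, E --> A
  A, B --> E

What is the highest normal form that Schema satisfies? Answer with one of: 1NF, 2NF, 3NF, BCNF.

1NF

Candidate keys: {A, B}, {B, D, E}. Prime attributes: {A, B, D, E}.
B --> C: {B}⁺ = {B, C}, which is not all of the attributes, so the left side is not a superkey — BCNF is violated.
B --> C has non-prime {C} on the right and a non-superkey on the left, so 3NF fails.
{B} is a proper subset of the key {A, B}, and {B}⁺ contains the non-prime attribute {C} — a partial dependency, so 2NF is violated.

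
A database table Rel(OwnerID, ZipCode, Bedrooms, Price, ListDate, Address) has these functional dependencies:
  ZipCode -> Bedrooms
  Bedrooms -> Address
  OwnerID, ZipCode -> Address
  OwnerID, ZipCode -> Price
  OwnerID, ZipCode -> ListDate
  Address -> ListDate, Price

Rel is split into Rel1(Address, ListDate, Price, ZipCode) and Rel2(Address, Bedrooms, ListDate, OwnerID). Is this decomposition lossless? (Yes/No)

Common attributes: {Address, ListDate}; their closure is {Address, ListDate, Price}.
Rel1 ⊄ {Address, ListDate, Price} and Rel2 ⊄ {Address, ListDate, Price}, so the split is lossy.

No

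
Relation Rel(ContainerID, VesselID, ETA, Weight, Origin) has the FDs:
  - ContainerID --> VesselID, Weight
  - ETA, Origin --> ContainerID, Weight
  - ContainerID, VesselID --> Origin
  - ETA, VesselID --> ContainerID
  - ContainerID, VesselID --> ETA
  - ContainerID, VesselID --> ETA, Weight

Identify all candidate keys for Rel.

{ContainerID}, {ETA, Origin}, {ETA, VesselID}

{ContainerID} is a candidate key since {ContainerID}⁺ = {ContainerID, ETA, Origin, VesselID, Weight} covers every attribute.
{ETA, Origin} is a candidate key since {ETA, Origin}⁺ = {ContainerID, ETA, Origin, VesselID, Weight} covers every attribute.
{ETA, VesselID} is a candidate key since {ETA, VesselID}⁺ = {ContainerID, ETA, Origin, VesselID, Weight} covers every attribute.
These are minimal and exhaustive — every other superkey contains one of them.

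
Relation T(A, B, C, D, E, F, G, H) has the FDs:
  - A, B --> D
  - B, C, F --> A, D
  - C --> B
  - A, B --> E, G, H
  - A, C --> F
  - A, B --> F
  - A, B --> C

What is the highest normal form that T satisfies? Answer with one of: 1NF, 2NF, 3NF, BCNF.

3NF

Candidate keys: {A, B}, {A, C}, {C, F}. Prime attributes: {A, B, C, F}.
For C --> B we have {C}⁺ = {B, C}; {C} is not a superkey, so BCNF fails.
Its right-hand attributes {B} are all prime, as are those of every other non-superkey FD — the relation is in 3NF.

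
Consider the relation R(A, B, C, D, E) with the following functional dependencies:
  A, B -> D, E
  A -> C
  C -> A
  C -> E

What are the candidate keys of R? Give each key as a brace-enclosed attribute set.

{A, B}, {B, C}

{B} never appears on the right of any FD, so every key must include it.
{A, B} is a candidate key since {A, B}⁺ = {A, B, C, D, E} covers every attribute.
{B, C} is a candidate key since {B, C}⁺ = {A, B, C, D, E} covers every attribute.
Any other superkey properly contains one of these, so there are no further candidate keys.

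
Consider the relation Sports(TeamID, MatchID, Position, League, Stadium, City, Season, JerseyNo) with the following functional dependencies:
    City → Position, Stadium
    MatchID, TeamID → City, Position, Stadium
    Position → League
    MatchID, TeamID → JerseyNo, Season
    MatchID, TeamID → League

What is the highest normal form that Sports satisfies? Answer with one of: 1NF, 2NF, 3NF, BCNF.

Candidate key: {MatchID, TeamID}. Prime attributes: {MatchID, TeamID}.
City → Position, Stadium breaks BCNF: {City}⁺ = {City, League, Position, Stadium}, so {City} is not a superkey.
City → Position, Stadium determines the non-prime attributes {Position, Stadium} from a non-superkey — 3NF is violated.
No non-prime attribute depends on a proper subset of any candidate key, so 2NF holds.

2NF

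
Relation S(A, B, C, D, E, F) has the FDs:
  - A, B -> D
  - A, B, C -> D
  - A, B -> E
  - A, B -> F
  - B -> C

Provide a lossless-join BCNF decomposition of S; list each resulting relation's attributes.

{A, B, D, E, F}; {B, C}

Candidate key of the original relation: {A, B}.
Within {A, B, C, D, E, F}: {B}⁺ ∩ {A, B, C, D, E, F} = {B, C}, not the whole set, so B -> C violates BCNF; decompose into {B, C} and {A, B, D, E, F}.
{B, C} is in BCNF.
{A, B, D, E, F} is in BCNF.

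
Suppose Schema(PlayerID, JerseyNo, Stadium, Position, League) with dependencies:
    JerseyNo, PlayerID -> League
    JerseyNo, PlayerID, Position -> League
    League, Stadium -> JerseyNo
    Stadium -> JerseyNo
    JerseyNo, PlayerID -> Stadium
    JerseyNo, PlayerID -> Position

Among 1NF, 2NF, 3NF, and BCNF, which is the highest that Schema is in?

3NF

Candidate keys: {JerseyNo, PlayerID}, {PlayerID, Stadium}. Prime attributes: {JerseyNo, PlayerID, Stadium}.
For League, Stadium -> JerseyNo we have {League, Stadium}⁺ = {JerseyNo, League, Stadium}; {League, Stadium} is not a superkey, so BCNF fails.
But every attribute on its right side ({JerseyNo}) is prime, and the same holds for every other non-superkey FD, so 3NF still holds.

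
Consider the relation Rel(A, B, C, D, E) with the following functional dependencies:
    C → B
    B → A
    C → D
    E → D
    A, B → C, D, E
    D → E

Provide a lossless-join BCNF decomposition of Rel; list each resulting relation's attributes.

Candidate keys of the original relation: {B}, {C}.
{A, B, C, D, E}: {E} determines {D, E} here but is not a superkey — split on E → D, giving {D, E} and {A, B, C, E}.
{D, E} has no BCNF violation.
{A, B, C, E} has no BCNF violation.

{A, B, C, E}; {D, E}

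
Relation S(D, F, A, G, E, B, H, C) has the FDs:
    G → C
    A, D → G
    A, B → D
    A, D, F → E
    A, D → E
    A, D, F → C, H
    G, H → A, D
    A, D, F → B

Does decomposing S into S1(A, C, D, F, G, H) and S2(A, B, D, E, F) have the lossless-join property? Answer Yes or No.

Common attributes: {A, D, F}; their closure is {A, B, C, D, E, F, G, H}.
S1 is contained in that closure, so S1 ∩ S2 → S1 holds and the join is lossless.

Yes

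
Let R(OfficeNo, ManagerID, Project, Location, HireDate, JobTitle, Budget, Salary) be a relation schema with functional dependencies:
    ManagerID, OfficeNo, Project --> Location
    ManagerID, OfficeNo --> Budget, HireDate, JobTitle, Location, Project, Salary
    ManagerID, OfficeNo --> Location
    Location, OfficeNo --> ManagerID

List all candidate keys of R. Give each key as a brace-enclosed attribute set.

No FD produces {OfficeNo}, so it must be in every candidate key.
Closure of {Location, OfficeNo} is {Budget, HireDate, JobTitle, Location, ManagerID, OfficeNo, Project, Salary}, the whole schema; {Location, OfficeNo} is a candidate key.
Closure of {ManagerID, OfficeNo} is {Budget, HireDate, JobTitle, Location, ManagerID, OfficeNo, Project, Salary}, the whole schema; {ManagerID, OfficeNo} is a candidate key.
Any other superkey properly contains one of these, so there are no further candidate keys.

{Location, OfficeNo}, {ManagerID, OfficeNo}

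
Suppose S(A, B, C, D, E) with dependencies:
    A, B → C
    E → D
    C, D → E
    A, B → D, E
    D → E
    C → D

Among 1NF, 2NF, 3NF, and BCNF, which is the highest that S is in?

2NF

Candidate key: {A, B}. Prime attributes: {A, B}.
E → D: {E}⁺ = {D, E}, which is not all of the attributes, so the left side is not a superkey — BCNF is violated.
E → D has non-prime {D} on the right and a non-superkey on the left, so 3NF fails.
No proper subset of a key has a non-prime attribute in its closure, so there is no partial dependency; 2NF holds.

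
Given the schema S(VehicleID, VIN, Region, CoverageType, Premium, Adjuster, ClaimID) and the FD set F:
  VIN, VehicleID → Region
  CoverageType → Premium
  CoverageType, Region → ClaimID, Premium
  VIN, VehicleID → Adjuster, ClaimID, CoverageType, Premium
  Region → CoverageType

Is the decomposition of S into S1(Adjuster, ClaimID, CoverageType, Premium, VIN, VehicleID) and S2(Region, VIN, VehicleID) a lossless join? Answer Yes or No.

S1 ∩ S2 = {VIN, VehicleID}; its closure under F is {Adjuster, ClaimID, CoverageType, Premium, Region, VIN, VehicleID}.
This includes all of S1, so the common attributes are a superkey of S1 — the join is lossless.

Yes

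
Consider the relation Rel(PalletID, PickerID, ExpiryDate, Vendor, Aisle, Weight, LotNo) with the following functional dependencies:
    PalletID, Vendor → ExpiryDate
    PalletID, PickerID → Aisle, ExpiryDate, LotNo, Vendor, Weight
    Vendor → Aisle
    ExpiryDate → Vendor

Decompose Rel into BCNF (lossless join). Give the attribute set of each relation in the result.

Candidate key of the original relation: {PalletID, PickerID}.
Within {Aisle, ExpiryDate, LotNo, PalletID, PickerID, Vendor, Weight}: {PalletID, Vendor}⁺ ∩ {Aisle, ExpiryDate, LotNo, PalletID, PickerID, Vendor, Weight} = {Aisle, ExpiryDate, PalletID, Vendor}, not the whole set, so PalletID, Vendor → Aisle, ExpiryDate violates BCNF; decompose into {Aisle, ExpiryDate, PalletID, Vendor} and {LotNo, PalletID, PickerID, Vendor, Weight}.
Within {Aisle, ExpiryDate, PalletID, Vendor}: {Vendor}⁺ ∩ {Aisle, ExpiryDate, PalletID, Vendor} = {Aisle, Vendor}, not the whole set, so Vendor → Aisle violates BCNF; decompose into {Aisle, Vendor} and {ExpiryDate, PalletID, Vendor}.
{Aisle, Vendor} is in BCNF.
Within {ExpiryDate, PalletID, Vendor}: {ExpiryDate}⁺ ∩ {ExpiryDate, PalletID, Vendor} = {ExpiryDate, Vendor}, not the whole set, so ExpiryDate → Vendor violates BCNF; decompose into {ExpiryDate, Vendor} and {ExpiryDate, PalletID}.
{ExpiryDate, Vendor} is in BCNF.
{ExpiryDate, PalletID} is in BCNF.
{LotNo, PalletID, PickerID, Vendor, Weight} is in BCNF.

{Aisle, Vendor}; {ExpiryDate, PalletID}; {ExpiryDate, Vendor}; {LotNo, PalletID, PickerID, Vendor, Weight}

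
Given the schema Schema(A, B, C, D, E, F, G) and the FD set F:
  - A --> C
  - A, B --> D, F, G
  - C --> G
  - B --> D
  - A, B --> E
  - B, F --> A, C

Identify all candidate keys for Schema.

{A, B}, {B, F}

No FD produces {B}, so it must be in every candidate key.
{A, B}⁺ = {A, B, C, D, E, F, G} — all of the relation — so {A, B} is a candidate key.
{B, F}⁺ = {A, B, C, D, E, F, G} — all of the relation — so {B, F} is a candidate key.
No proper subset of any of these is a key, and no other minimal superkey exists.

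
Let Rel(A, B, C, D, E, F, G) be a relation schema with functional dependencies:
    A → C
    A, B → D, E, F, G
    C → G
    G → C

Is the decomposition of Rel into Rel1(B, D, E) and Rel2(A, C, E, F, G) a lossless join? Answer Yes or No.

The shared attributes are {E} and {E}⁺ = {E}.
The closure covers neither Rel1 nor Rel2 entirely; the join is not lossless.

No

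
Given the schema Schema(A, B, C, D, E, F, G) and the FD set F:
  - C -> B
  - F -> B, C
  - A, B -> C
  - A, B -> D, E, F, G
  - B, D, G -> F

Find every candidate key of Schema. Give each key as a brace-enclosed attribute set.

Attributes never on any right-hand side: {A} — every candidate key must contain it.
Closure of {A, B} is {A, B, C, D, E, F, G}, the whole schema; {A, B} is a candidate key.
Closure of {A, C} is {A, B, C, D, E, F, G}, the whole schema; {A, C} is a candidate key.
Closure of {A, F} is {A, B, C, D, E, F, G}, the whole schema; {A, F} is a candidate key.
No proper subset of any of these is a key, and no other minimal superkey exists.

{A, B}, {A, C}, {A, F}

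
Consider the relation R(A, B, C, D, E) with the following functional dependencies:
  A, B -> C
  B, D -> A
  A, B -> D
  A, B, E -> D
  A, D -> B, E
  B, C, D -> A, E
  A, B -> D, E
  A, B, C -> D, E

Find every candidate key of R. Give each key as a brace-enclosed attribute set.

{A, B} is a candidate key since {A, B}⁺ = {A, B, C, D, E} covers every attribute.
{A, D} is a candidate key since {A, D}⁺ = {A, B, C, D, E} covers every attribute.
{B, D} is a candidate key since {B, D}⁺ = {A, B, C, D, E} covers every attribute.
Any other superkey properly contains one of these, so there are no further candidate keys.

{A, B}, {A, D}, {B, D}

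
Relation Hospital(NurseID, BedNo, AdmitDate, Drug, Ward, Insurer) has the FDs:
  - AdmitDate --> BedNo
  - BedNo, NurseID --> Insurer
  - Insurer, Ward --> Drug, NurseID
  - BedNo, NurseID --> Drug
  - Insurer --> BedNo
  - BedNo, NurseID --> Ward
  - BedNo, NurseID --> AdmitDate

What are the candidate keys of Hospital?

{AdmitDate, NurseID}, {BedNo, NurseID}, {Insurer, NurseID}, {Insurer, Ward}

{AdmitDate, NurseID}⁺ = {AdmitDate, BedNo, Drug, Insurer, NurseID, Ward} — all of the relation — so {AdmitDate, NurseID} is a candidate key.
{BedNo, NurseID}⁺ = {AdmitDate, BedNo, Drug, Insurer, NurseID, Ward} — all of the relation — so {BedNo, NurseID} is a candidate key.
{Insurer, NurseID}⁺ = {AdmitDate, BedNo, Drug, Insurer, NurseID, Ward} — all of the relation — so {Insurer, NurseID} is a candidate key.
{Insurer, Ward}⁺ = {AdmitDate, BedNo, Drug, Insurer, NurseID, Ward} — all of the relation — so {Insurer, Ward} is a candidate key.
Any other superkey properly contains one of these, so there are no further candidate keys.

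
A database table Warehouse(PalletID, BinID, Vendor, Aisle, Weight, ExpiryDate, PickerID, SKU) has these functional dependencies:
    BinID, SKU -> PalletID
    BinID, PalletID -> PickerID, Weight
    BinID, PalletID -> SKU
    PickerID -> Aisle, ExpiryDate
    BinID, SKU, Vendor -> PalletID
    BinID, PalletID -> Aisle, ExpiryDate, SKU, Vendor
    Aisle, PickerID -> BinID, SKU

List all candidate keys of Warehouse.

{BinID, PalletID}, {BinID, SKU}, {PickerID}

Closure of {PickerID} is {Aisle, BinID, ExpiryDate, PalletID, PickerID, SKU, Vendor, Weight}, the whole schema; {PickerID} is a candidate key.
Closure of {BinID, PalletID} is {Aisle, BinID, ExpiryDate, PalletID, PickerID, SKU, Vendor, Weight}, the whole schema; {BinID, PalletID} is a candidate key.
Closure of {BinID, SKU} is {Aisle, BinID, ExpiryDate, PalletID, PickerID, SKU, Vendor, Weight}, the whole schema; {BinID, SKU} is a candidate key.
Any other superkey properly contains one of these, so there are no further candidate keys.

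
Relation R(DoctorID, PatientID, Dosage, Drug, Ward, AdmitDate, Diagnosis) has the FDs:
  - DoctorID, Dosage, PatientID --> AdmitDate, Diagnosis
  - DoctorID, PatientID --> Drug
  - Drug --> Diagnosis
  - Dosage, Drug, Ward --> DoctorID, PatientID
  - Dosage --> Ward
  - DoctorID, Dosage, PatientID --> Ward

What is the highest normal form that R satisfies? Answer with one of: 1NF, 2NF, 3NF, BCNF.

Candidate keys: {DoctorID, Dosage, PatientID}, {Dosage, Drug}. Prime attributes: {DoctorID, Dosage, Drug, PatientID}.
DoctorID, PatientID --> Drug breaks BCNF: {DoctorID, PatientID}⁺ = {Diagnosis, DoctorID, Drug, PatientID}, so {DoctorID, PatientID} is not a superkey.
Drug --> Diagnosis has non-prime {Diagnosis} on the right and a non-superkey on the left, so 3NF fails.
Since {Dosage} ⊂ {Dosage, Drug} and {Dosage}⁺ ⊇ {Ward} with {Ward} non-prime, there is a partial dependency; 2NF fails.

1NF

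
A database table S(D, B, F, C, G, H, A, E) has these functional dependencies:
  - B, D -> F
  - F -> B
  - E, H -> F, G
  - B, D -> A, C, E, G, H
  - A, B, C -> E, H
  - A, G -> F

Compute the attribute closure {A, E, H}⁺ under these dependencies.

{A, B, E, F, G, H}

Start with {A, E, H}.
E, H -> F, G applies; add {F, G} → now {A, E, F, G, H}.
F -> B applies; add {B} → now {A, B, E, F, G, H}.
No further FD applies.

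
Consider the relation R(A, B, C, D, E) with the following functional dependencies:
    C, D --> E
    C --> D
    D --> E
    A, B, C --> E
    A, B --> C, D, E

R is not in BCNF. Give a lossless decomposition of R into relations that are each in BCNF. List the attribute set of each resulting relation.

Candidate key of the original relation: {A, B}.
Within {A, B, C, D, E}: {C, D}⁺ ∩ {A, B, C, D, E} = {C, D, E}, not the whole set, so C, D --> E violates BCNF; decompose into {C, D, E} and {A, B, C, D}.
Within {C, D, E}: {D}⁺ ∩ {C, D, E} = {D, E}, not the whole set, so D --> E violates BCNF; decompose into {D, E} and {C, D}.
{D, E} is in BCNF.
{C, D} is in BCNF.
Within {A, B, C, D}: {C}⁺ ∩ {A, B, C, D} = {C, D}, not the whole set, so C --> D violates BCNF; decompose into {C, D} and {A, B, C}.
{C, D} is in BCNF.
{A, B, C} is in BCNF.

{A, B, C}; {C, D}; {D, E}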